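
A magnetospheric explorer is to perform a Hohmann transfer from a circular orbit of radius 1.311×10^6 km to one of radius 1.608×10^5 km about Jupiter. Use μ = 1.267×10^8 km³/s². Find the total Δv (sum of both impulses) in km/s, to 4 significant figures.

Δv = 14.63 km/s

The Hohmann ellipse has a_t = (r₁ + r₂)/2 = 7.359×10^5 km.
Circular speed at r₁: v₁ = √(μ/r₁) = √(1.267×10^8/1.311×10^6) = 9.8308 km/s.
Transfer-orbit speed at r₁ (vis-viva equation): v_a = √[μ(2/r₁ − 1/a_t)] = 4.5954 km/s.
First burn Δv₁ = |v_a − v₁| = 5.235 km/s.
Circular speed at r₂: v₂ = √(μ/r₂) = 28.070 km/s.
Transfer-orbit speed at r₂: v_p = √[μ(2/r₂ − 1/a_t)] = 37.466 km/s.
Second burn Δv₂ = |v₂ − v_p| = 9.396 km/s.
Total Δv = Δv₁ + Δv₂ = 14.63 km/s.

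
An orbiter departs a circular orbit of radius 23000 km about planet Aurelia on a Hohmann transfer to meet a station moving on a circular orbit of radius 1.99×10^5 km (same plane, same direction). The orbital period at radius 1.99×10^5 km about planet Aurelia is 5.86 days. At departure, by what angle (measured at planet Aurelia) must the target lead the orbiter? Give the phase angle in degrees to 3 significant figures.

φ = 105°

From Kepler's third law T² = 4π²r³/μ at r = 1.99×10^5 km, T = 5.86 days = 5.86 × 86400 s = 5.06304×10^5 s: μ = 4π²r³/T² = 1.21366×10^6 km³/s².
Semi-major axis of the transfer orbit: a_t = (23000 + 1.990×10^5)/2 = 1.110×10^5 km.
Transfer time t = π√(a_t³/μ) = 1.054596×10^5 s.
The target's mean motion on its circular orbit is ω₂ = √(μ/r₂³) = 1.240991×10^-5 rad/s.
Angle swept by the target during transfer: ω₂·t = 1.30874 rad = 74.99°.
The orbiter traverses 180° on the transfer ellipse, so the target must lead by 180° − 74.99° = 105°.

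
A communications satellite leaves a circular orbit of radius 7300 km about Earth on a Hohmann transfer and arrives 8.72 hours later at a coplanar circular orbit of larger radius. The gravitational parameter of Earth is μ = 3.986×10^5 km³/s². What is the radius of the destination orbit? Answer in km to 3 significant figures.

Transfer time t = 8.72 hours = 31392 s, and t = π√(a_t³/μ).
So a_t = (μ t²/π²)^(1/3) = (3.986×10^5 × (31392)² / π²)^(1/3) = 34142 km.
Since a_t = (r₁ + r₂)/2, r₂ = 2a_t − r₁ = 2×34142 − 7300 = 60984 km.

r₂ = 61000 km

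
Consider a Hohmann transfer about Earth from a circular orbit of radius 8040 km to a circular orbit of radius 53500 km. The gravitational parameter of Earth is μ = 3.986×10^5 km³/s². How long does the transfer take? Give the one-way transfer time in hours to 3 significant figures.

Semi-major axis of the transfer orbit: a_t = (8040 + 53500)/2 = 30770 km.
Half the transfer-orbit period gives t = π√(a_t³/μ) = 26860 s.
Converting: 26860 s ÷ 3600 s/hour = 7.46 hours.

t = 7.46 hours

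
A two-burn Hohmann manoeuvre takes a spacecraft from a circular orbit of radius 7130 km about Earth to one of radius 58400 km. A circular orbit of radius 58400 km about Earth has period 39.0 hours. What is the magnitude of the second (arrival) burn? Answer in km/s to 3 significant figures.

Δv₂ = 1.39 km/s

From Kepler's third law T² = 4π²r³/μ at r = 58400 km, T = 39.0 hours = 39.0 × 3600 s = 1.404×10^5 s: μ = 4π²r³/T² = 3.98900×10^5 km³/s².
Semi-major axis of the transfer orbit: a_t = (7130 + 58400)/2 = 32765 km.
On the circular orbit at r = 58400 km, v_c = √(μ/r) = 2.6135 km/s.
Vis-viva on the transfer ellipse at r = 58400 km gives v_t = √[μ(2/r − 1/a_t)] = 1.2192 km/s.
Δv₂ = |v_t − v_c| = |1.2192 − 2.6135| = 1.394 km/s.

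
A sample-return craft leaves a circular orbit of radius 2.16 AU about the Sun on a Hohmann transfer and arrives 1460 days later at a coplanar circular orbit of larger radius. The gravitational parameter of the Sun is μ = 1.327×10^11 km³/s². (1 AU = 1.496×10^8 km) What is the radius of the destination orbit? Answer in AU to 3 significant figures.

r₂ = 5.84 AU

In km: r₁ = 2.16 × 1.496×10^8 = 3.23136×10^8 km.
Transfer time t = 1460 days = 1.26144×10^8 s, and t = π√(a_t³/μ).
So a_t = (μ t²/π²)^(1/3) = (1.327×10^11 × (1.26144×10^8)² / π²)^(1/3) = 5.9809×10^8 km.
Since a_t = (r₁ + r₂)/2, r₂ = 2a_t − r₁ = 2×5.9809×10^8 − 3.23136×10^8 = 8.73044×10^8 km.
In AU: r₂ = 8.73044×10^8 / 1.496×10^8 = 5.84 AU.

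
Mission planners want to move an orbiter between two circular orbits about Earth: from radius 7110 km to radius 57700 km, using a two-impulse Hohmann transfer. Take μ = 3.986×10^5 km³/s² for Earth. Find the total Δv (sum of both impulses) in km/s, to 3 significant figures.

Δv = 3.90 km/s

Semi-major axis of the transfer orbit: a_t = (7110 + 57700)/2 = 32405 km.
Circular speed at r₁: v₁ = √(μ/r₁) = √(3.986×10^5/7110) = 7.487 km/s.
On the transfer ellipse at r₁, vis-viva gives v_p = √[μ(2/r₁ − 1/a_t)] = 9.991 km/s.
First burn Δv₁ = |v_p − v₁| = 2.504 km/s.
Circular speed at r₂: v₂ = √(μ/r₂) = 2.628 km/s.
Transfer-orbit speed at r₂: v_a = √[μ(2/r₂ − 1/a_t)] = 1.231 km/s.
Second burn Δv₂ = |v₂ − v_a| = 1.397 km/s.
Total Δv = Δv₁ + Δv₂ = 3.901 km/s.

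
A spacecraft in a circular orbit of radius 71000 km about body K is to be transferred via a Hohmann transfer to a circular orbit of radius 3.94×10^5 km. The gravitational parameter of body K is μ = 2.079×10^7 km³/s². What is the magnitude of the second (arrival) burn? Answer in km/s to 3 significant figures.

The Hohmann ellipse has a_t = (r₁ + r₂)/2 = 2.325×10^5 km.
On the circular orbit at r = 3.940×10^5 km, v_c = √(μ/r) = 7.264 km/s.
Vis-viva on the transfer ellipse at r = 3.940×10^5 km gives v_t = √[μ(2/r − 1/a_t)] = 4.014 km/s.
Δv₂ = |v_t − v_c| = |4.014 − 7.264| = 3.250 km/s.

Δv₂ = 3.25 km/s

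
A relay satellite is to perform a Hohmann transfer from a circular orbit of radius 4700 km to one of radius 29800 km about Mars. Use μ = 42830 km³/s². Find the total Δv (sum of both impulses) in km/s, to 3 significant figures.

Δv = 1.52 km/s

The Hohmann ellipse has a_t = (r₁ + r₂)/2 = 17250 km.
At r₁ the circular-orbit speed is v₁ = √(μ/r₁) = 3.019 km/s.
On the transfer ellipse at r₁, vis-viva equation gives v_p = √[μ(2/r₁ − 1/a_t)] = 3.968 km/s.
First burn Δv₁ = |v_p − v₁| = 0.9490 km/s.
At r₂, v₂ = √(μ/r₂) = 1.1989 km/s.
Transfer-orbit speed at r₂: v_a = √[μ(2/r₂ − 1/a_t)] = 0.62578 km/s.
Second burn Δv₂ = |v₂ − v_a| = 0.5731 km/s.
Δv = Δv₁ + Δv₂ = 0.9490 + 0.5731 = 1.522 km/s.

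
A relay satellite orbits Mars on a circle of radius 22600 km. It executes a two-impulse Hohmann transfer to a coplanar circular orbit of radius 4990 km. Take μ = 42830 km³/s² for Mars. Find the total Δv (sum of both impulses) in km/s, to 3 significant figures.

Δv = 1.37 km/s

Semi-major axis of the transfer orbit: a_t = (22600 + 4990)/2 = 13795 km.
At r₁ the circular-orbit speed is v₁ = √(μ/r₁) = 1.37664 km/s.
On the transfer ellipse at r₁, vis-viva gives v_a = √[μ(2/r₁ − 1/a_t)] = 0.827960 km/s.
First burn Δv₁ = |v_a − v₁| = 0.5487 km/s.
Circular speed at r₂: v₂ = √(μ/r₂) = 2.9297 km/s.
Transfer-orbit speed at r₂: v_p = √[μ(2/r₂ − 1/a_t)] = 3.7499 km/s.
Second burn Δv₂ = |v₂ − v_p| = 0.8202 km/s.
Δv = Δv₁ + Δv₂ = 0.5487 + 0.8202 = 1.369 km/s.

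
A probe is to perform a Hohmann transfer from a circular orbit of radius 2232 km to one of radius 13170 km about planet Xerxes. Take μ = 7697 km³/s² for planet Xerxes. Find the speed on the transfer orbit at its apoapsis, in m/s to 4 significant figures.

The Hohmann ellipse has a_t = (r₁ + r₂)/2 = 7701 km.
The apoapsis of the transfer ellipse is at r = 13170 km.
Vis-viva: v = √[μ(2/r − 1/a_t)] = √[7697 × (2/13170 − 1/7701)] = 0.4116 km/s.

v = 411.6 m/s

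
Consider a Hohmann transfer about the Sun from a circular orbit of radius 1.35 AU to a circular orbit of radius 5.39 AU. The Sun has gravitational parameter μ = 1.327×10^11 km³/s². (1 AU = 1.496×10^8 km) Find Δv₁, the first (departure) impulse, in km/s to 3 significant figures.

In km: r₁ = 1.35 × 1.496×10^8 = 2.0196×10^8 km; r₂ = 5.39 × 1.496×10^8 = 8.06344×10^8 km.
The Hohmann ellipse has a_t = (r₁ + r₂)/2 = 5.04152×10^8 km.
Circular speed at r = 2.0196×10^8 km: v_c = √(μ/r) = 25.633 km/s.
Vis-viva on the transfer ellipse at r = 2.0196×10^8 km gives v_t = √[μ(2/r − 1/a_t)] = 32.418 km/s.
Δv₁ = |v_t − v_c| = |32.418 − 25.633| = 6.785 km/s.

Δv₁ = 6.78 km/s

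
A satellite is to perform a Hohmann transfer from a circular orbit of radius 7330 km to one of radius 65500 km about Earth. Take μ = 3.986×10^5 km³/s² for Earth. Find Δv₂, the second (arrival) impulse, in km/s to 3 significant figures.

Δv₂ = 1.36 km/s

The Hohmann ellipse has a_t = (r₁ + r₂)/2 = 36415 km.
On the circular orbit at r = 65500 km, v_c = √(μ/r) = 2.467 km/s.
Transfer-orbit speed at the same r (vis-viva, a = a_t): v_t = √[μ(2/r − 1/a_t)] = 1.107 km/s.
Δv₂ = |v_t − v_c| = |1.107 − 2.467| = 1.360 km/s.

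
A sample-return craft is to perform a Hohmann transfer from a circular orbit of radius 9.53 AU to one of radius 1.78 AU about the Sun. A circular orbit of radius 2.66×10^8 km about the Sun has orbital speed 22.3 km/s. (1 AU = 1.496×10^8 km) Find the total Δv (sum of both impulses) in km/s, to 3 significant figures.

Δv = 10.9 km/s

From the circular-orbit relation v² = μ/r at r = 2.66×10^8 km: μ = v²r = (22.3)² × 2.66×10^8 = 1.32279×10^11 km³/s².
In km: r₁ = 9.53 × 1.496×10^8 = 1.425688×10^9 km; r₂ = 1.78 × 1.496×10^8 = 2.66288×10^8 km.
Transfer-ellipse semi-major axis a_t = (r₁ + r₂)/2 = (1.425688×10^9 + 2.66288×10^8)/2 = 8.45988×10^8 km.
Circular speed at r₁: v₁ = √(μ/r₁) = √(1.32279×10^11/1.425688×10^9) = 9.632 km/s.
On the transfer ellipse at r₁, vis-viva gives v_a = √[μ(2/r₁ − 1/a_t)] = 5.404 km/s.
First burn Δv₁ = |v_a − v₁| = 4.228 km/s.
Circular speed at r₂: v₂ = √(μ/r₂) = 22.288 km/s.
Transfer-orbit speed at r₂: v_p = √[μ(2/r₂ − 1/a_t)] = 28.933 km/s.
Second burn Δv₂ = |v₂ − v_p| = 6.645 km/s.
Total Δv = Δv₁ + Δv₂ = 10.87 km/s.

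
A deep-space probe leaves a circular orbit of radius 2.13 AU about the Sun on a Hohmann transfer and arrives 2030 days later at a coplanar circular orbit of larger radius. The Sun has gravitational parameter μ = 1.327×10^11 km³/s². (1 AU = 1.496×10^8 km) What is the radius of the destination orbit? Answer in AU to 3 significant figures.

r₂ = 7.83 AU

In km: r₁ = 2.13 × 1.496×10^8 = 3.18648×10^8 km.
Transfer time t = 2030 days = 1.75392×10^8 s, and t = π√(a_t³/μ).
So a_t = (μ t²/π²)^(1/3) = (1.327×10^11 × (1.75392×10^8)² / π²)^(1/3) = 7.4507×10^8 km.
Since a_t = (r₁ + r₂)/2, r₂ = 2a_t − r₁ = 2×7.4507×10^8 − 3.18648×10^8 = 1.171492×10^9 km.
In AU: r₂ = 1.171492×10^9 / 1.496×10^8 = 7.83 AU.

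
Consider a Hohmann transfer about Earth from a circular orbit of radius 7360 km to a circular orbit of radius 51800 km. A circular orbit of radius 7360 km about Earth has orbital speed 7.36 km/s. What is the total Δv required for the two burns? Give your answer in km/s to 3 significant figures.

From the circular-orbit relation v² = μ/r at r = 7360 km: μ = v²r = (7.36)² × 7360 = 3.98688×10^5 km³/s².
The Hohmann ellipse has a_t = (r₁ + r₂)/2 = 29580 km.
At r₁ the circular-orbit speed is v₁ = √(μ/r₁) = 7.360 km/s.
On the transfer ellipse at r₁, v² = μ(2/r − 1/a) gives v_p = √[μ(2/r₁ − 1/a_t)] = 9.740 km/s.
First burn Δv₁ = |v_p − v₁| = 2.380 km/s.
At r₂, v₂ = √(μ/r₂) = 2.774 km/s.
Transfer-orbit speed at r₂: v_a = √[μ(2/r₂ − 1/a_t)] = 1.384 km/s.
Second burn Δv₂ = |v₂ − v_a| = 1.390 km/s.
Δv = Δv₁ + Δv₂ = 2.380 + 1.390 = 3.770 km/s.

Δv = 3.77 km/s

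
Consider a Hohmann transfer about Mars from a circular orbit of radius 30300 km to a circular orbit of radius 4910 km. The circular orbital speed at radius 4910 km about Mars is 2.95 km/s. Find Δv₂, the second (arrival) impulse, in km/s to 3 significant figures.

From the circular-orbit relation v² = μ/r at r = 4910 km: μ = v²r = (2.95)² × 4910 = 42729.3 km³/s².
Semi-major axis of the transfer orbit: a_t = (30300 + 4910)/2 = 17605 km.
Circular speed at r = 4910 km: v_c = √(μ/r) = 2.9500 km/s.
Vis-viva on the transfer ellipse at r = 4910 km gives v_t = √[μ(2/r − 1/a_t)] = 3.8701 km/s.
Δv₂ = |v_t − v_c| = |3.8701 − 2.9500| = 0.9201 km/s.

Δv₂ = 0.920 km/s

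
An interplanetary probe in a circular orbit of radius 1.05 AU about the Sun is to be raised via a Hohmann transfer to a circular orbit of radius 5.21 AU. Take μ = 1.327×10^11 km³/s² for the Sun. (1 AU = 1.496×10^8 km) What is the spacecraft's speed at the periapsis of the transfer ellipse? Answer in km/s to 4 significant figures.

In km: r₁ = 1.05 × 1.496×10^8 = 1.5708×10^8 km; r₂ = 5.21 × 1.496×10^8 = 7.79416×10^8 km.
Semi-major axis of the transfer orbit: a_t = (1.5708×10^8 + 7.79416×10^8)/2 = 4.68248×10^8 km.
The periapsis of the transfer ellipse is at r = 1.5708×10^8 km.
Vis-viva: v = √[μ(2/r − 1/a_t)] = √[1.327×10^11 × (2/1.5708×10^8 − 1/4.68248×10^8)] = 37.50 km/s.

v = 37.50 km/s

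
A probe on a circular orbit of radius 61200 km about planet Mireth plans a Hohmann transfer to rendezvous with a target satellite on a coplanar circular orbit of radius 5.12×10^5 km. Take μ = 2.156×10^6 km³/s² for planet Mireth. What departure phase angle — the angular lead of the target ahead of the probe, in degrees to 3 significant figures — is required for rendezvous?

Semi-major axis of the transfer orbit: a_t = (61200 + 5.120×10^5)/2 = 2.866×10^5 km.
The half-period of the transfer ellipse is t = π√(a_t³/μ) = 3.2828×10^5 s.
Target angular speed ω₂ = √(μ/r₂³) = 4.0079×10^-6 rad/s.
Angle swept by the target during transfer: ω₂·t = 1.3157 rad = 75.38°.
The probe traverses 180° on the transfer ellipse, so the target must lead by 180° − 75.38° = 105°.

φ = 105°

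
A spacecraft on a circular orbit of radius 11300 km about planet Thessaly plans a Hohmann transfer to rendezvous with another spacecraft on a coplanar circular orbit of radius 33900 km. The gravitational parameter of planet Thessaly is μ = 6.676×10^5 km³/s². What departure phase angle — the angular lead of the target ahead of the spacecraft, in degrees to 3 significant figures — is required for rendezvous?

φ = 82.0°

Semi-major axis of the transfer orbit: a_t = (11300 + 33900)/2 = 22600 km.
Transfer time t = π√(a_t³/μ) = 13060 s.
The target's mean motion on its circular orbit is ω₂ = √(μ/r₂³) = 1.309×10^-4 rad/s.
Angle swept by the target during transfer: ω₂·t = 1.710 rad = 97.98°.
The spacecraft traverses 180° on the transfer ellipse, so the target must lead by 180° − 97.98° = 82.0°.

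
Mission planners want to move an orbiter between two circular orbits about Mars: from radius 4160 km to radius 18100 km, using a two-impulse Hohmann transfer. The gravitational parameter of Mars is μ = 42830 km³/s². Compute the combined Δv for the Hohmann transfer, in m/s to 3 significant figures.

Δv = 1480 m/s

The Hohmann ellipse has a_t = (r₁ + r₂)/2 = 11130 km.
Circular speed at r₁: v₁ = √(μ/r₁) = √(42830/4160) = 3.208687 km/s.
On the transfer ellipse at r₁, vis-viva equation gives v_p = √[μ(2/r₁ − 1/a_t)] = 4.091844 km/s.
First burn Δv₁ = |v_p − v₁| = 0.8832 km/s.
At r₂, v₂ = √(μ/r₂) = 1.53828 km/s.
Transfer-orbit speed at r₂: v_a = √[μ(2/r₂ − 1/a_t)] = 0.940446 km/s.
Second burn Δv₂ = |v₂ − v_a| = 0.5978 km/s.
Total Δv = Δv₁ + Δv₂ = 1.481 km/s.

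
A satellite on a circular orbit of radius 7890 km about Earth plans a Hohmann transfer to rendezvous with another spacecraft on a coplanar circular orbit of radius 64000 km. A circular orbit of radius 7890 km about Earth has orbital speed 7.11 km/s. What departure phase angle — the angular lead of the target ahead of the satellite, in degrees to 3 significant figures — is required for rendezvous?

From the circular-orbit relation v² = μ/r at r = 7890 km: μ = v²r = (7.11)² × 7890 = 3.98856×10^5 km³/s².
The Hohmann ellipse has a_t = (r₁ + r₂)/2 = 35945 km.
The half-period of the transfer ellipse is t = π√(a_t³/μ) = 33900 s.
The target's mean motion on its circular orbit is ω₂ = √(μ/r₂³) = 3.9007×10^-5 rad/s.
Angle swept by the target during transfer: ω₂·t = 1.3223 rad = 75.76°.
Arrival is 180° from departure on the ellipse, so φ = 180° − 75.76° = 104°.

φ = 104°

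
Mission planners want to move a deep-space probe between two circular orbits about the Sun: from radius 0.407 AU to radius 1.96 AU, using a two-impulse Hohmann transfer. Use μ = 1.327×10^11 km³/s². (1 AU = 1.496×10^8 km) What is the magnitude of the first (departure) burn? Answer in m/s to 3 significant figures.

Δv₁ = 13400 m/s

In km: r₁ = 0.407 × 1.496×10^8 = 6.08872×10^7 km; r₂ = 1.96 × 1.496×10^8 = 2.93216×10^8 km.
The Hohmann ellipse has a_t = (r₁ + r₂)/2 = 1.770516×10^8 km.
Circular speed at r = 6.08872×10^7 km: v_c = √(μ/r) = 46.684 km/s.
Transfer-orbit speed at the same r (vis-viva, a = a_t): v_t = √[μ(2/r − 1/a_t)] = 60.078 km/s.
Δv₁ = |v_t − v_c| = |60.078 − 46.684| = 13.39 km/s.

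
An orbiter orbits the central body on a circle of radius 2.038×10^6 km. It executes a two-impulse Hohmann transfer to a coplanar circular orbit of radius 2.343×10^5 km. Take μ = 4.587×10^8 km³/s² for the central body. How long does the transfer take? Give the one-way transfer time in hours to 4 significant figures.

Semi-major axis of the transfer orbit: a_t = (2.038×10^6 + 2.343×10^5)/2 = 1.13615×10^6 km.
Transfer time t = π√(a_t³/μ) = π√((1.13615×10^6)³ / 4.587×10^8) = 1.7764×10^5 s.
Converting: 1.7764×10^5 s ÷ 3600 s/hour = 49.34 hours.

t = 49.34 hours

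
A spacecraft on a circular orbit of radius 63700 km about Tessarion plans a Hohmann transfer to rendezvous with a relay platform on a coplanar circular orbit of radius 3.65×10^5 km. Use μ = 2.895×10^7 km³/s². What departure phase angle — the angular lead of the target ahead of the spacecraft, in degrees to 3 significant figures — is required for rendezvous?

The Hohmann ellipse has a_t = (r₁ + r₂)/2 = 2.1435×10^5 km.
Transfer time t = π√(a_t³/μ) = 57944 s.
The target's mean motion on its circular orbit is ω₂ = √(μ/r₂³) = 2.4400×10^-5 rad/s.
Angle swept by the target during transfer: ω₂·t = 1.41383 rad = 81.01°.
Arrival is 180° from departure on the ellipse, so φ = 180° − 81.01° = 99.0°.

φ = 99.0°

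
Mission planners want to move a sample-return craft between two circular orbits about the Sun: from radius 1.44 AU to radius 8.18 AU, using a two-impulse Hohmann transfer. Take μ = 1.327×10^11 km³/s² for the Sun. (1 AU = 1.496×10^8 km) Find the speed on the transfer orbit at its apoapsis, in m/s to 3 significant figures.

v = 5700 m/s

In km: r₁ = 1.44 × 1.496×10^8 = 2.15424×10^8 km; r₂ = 8.18 × 1.496×10^8 = 1.223728×10^9 km.
Transfer-ellipse semi-major axis a_t = (r₁ + r₂)/2 = (2.15424×10^8 + 1.223728×10^9)/2 = 7.19576×10^8 km.
At apoapsis, r = 1.223728×10^9 km.
Vis-viva: v = √[μ(2/r − 1/a_t)] = √[1.327×10^11 × (2/1.223728×10^9 − 1/7.19576×10^8)] = 5.698 km/s.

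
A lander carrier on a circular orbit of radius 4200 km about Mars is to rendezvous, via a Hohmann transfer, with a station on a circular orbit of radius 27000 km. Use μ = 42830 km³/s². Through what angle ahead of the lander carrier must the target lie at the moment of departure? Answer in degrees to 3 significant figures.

φ = 101°

Transfer-ellipse semi-major axis a_t = (r₁ + r₂)/2 = (4200 + 27000)/2 = 15600 km.
The half-period of the transfer ellipse is t = π√(a_t³/μ) = 29577.6 s.
The target's mean motion on its circular orbit is ω₂ = √(μ/r₂³) = 4.66475×10^-5 rad/s.
Angle swept by the target during transfer: ω₂·t = 1.3797 rad = 79.05°.
The lander carrier traverses 180° on the transfer ellipse, so the target must lead by 180° − 79.05° = 101°.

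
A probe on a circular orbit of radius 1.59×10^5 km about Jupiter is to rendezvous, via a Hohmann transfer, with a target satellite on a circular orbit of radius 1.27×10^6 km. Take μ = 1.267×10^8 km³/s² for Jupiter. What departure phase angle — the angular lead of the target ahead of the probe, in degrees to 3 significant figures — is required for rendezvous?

Semi-major axis of the transfer orbit: a_t = (1.590×10^5 + 1.270×10^6)/2 = 7.145×10^5 km.
The half-period of the transfer ellipse is t = π√(a_t³/μ) = 1.6856×10^5 s.
Target angular speed ω₂ = √(μ/r₂³) = 7.8647×10^-6 rad/s.
Angle swept by the target during transfer: ω₂·t = 1.3257 rad = 75.96°.
Arrival is 180° from departure on the ellipse, so φ = 180° − 75.96° = 104°.

φ = 104°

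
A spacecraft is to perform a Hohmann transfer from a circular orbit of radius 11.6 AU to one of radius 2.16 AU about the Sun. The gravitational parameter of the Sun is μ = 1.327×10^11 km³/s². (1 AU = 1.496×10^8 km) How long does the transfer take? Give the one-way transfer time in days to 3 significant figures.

In km: r₁ = 11.6 × 1.496×10^8 = 1.73536×10^9 km; r₂ = 2.16 × 1.496×10^8 = 3.23136×10^8 km.
Semi-major axis of the transfer orbit: a_t = (1.73536×10^9 + 3.23136×10^8)/2 = 1.029248×10^9 km.
By Kepler's third law the transfer-orbit period is T = 2π√(a_t³/μ), so t = T/2 = 2.848×10^8 s.
Converting: 2.848×10^8 s ÷ 86400 s/day = 3300 days.

t = 3300 days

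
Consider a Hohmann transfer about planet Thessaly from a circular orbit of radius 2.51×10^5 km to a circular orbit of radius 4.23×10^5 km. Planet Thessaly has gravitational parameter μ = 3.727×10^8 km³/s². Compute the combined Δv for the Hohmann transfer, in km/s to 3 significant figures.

Δv = 8.70 km/s

Transfer-ellipse semi-major axis a_t = (r₁ + r₂)/2 = (2.510×10^5 + 4.230×10^5)/2 = 3.370×10^5 km.
Circular speed at r₁: v₁ = √(μ/r₁) = √(3.727×10^8/2.510×10^5) = 38.534 km/s.
Transfer-orbit speed at r₁ (v² = μ(2/r − 1/a)): v_p = √[μ(2/r₁ − 1/a_t)] = 43.172 km/s.
First burn Δv₁ = |v_p − v₁| = 4.638 km/s.
At r₂, v₂ = √(μ/r₂) = 29.683 km/s.
Transfer-orbit speed at r₂: v_a = √[μ(2/r₂ − 1/a_t)] = 25.617 km/s.
Second burn Δv₂ = |v₂ − v_a| = 4.066 km/s.
Total Δv = Δv₁ + Δv₂ = 8.704 km/s.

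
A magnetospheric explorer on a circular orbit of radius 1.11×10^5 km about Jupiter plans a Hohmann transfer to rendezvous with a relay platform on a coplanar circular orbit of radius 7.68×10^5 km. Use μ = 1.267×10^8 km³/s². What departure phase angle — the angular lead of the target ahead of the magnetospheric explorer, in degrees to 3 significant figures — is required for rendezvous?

Semi-major axis of the transfer orbit: a_t = (1.110×10^5 + 7.680×10^5)/2 = 4.395×10^5 km.
Transfer time t = π√(a_t³/μ) = 81320 s.
The target's mean motion on its circular orbit is ω₂ = √(μ/r₂³) = 1.672×10^-5 rad/s.
Angle swept by the target during transfer: ω₂·t = 1.360 rad = 77.92°.
Arrival is 180° from departure on the ellipse, so φ = 180° − 77.92° = 102°.

φ = 102°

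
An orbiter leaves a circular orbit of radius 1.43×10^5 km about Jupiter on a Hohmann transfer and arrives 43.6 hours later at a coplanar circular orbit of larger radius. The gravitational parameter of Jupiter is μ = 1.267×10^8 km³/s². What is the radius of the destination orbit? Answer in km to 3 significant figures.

r₂ = 1.22×10^6 km

Transfer time t = 43.6 hours = 1.5696×10^5 s, and t = π√(a_t³/μ).
So a_t = (μ t²/π²)^(1/3) = (1.267×10^8 × (1.5696×10^5)² / π²)^(1/3) = 6.8132×10^5 km.
Since a_t = (r₁ + r₂)/2, r₂ = 2a_t − r₁ = 2×6.8132×10^5 − 1.430×10^5 = 1.21964×10^6 km.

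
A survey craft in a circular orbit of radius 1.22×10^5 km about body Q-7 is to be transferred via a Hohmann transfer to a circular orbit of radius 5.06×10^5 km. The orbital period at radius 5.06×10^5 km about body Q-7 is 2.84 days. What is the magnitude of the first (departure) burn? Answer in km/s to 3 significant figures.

Δv₁ = 7.11 km/s

From Kepler's third law T² = 4π²r³/μ at r = 5.06×10^5 km, T = 2.84 days = 2.84 × 86400 s = 2.45376×10^5 s: μ = 4π²r³/T² = 8.49468×10^7 km³/s².
The Hohmann ellipse has a_t = (r₁ + r₂)/2 = 3.140×10^5 km.
Circular speed at r = 1.220×10^5 km: v_c = √(μ/r) = 26.39 km/s.
Vis-viva on the transfer ellipse at r = 1.220×10^5 km gives v_t = √[μ(2/r − 1/a_t)] = 33.50 km/s.
Δv₁ = |v_t − v_c| = |33.50 − 26.39| = 7.110 km/s.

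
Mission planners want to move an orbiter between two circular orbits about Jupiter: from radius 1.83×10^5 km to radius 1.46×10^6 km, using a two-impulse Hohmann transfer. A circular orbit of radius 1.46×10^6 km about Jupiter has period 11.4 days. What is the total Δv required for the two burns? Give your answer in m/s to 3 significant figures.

From Kepler's third law T² = 4π²r³/μ at r = 1.46×10^6 km, T = 11.4 days = 11.4 × 86400 s = 9.8496×10^5 s: μ = 4π²r³/T² = 1.26643×10^8 km³/s².
Transfer-ellipse semi-major axis a_t = (r₁ + r₂)/2 = (1.830×10^5 + 1.460×10^6)/2 = 8.215×10^5 km.
Circular speed at r₁: v₁ = √(μ/r₁) = √(1.26643×10^8/1.830×10^5) = 26.3066 km/s.
On the transfer ellipse at r₁, vis-viva equation gives v_p = √[μ(2/r₁ − 1/a_t)] = 35.0702 km/s.
First burn Δv₁ = |v_p − v₁| = 8.764 km/s.
Circular speed at r₂: v₂ = √(μ/r₂) = 9.314 km/s.
Transfer-orbit speed at r₂: v_a = √[μ(2/r₂ − 1/a_t)] = 4.396 km/s.
Second burn Δv₂ = |v₂ − v_a| = 4.918 km/s.
Total Δv = Δv₁ + Δv₂ = 13.68 km/s.

Δv = 13700 m/s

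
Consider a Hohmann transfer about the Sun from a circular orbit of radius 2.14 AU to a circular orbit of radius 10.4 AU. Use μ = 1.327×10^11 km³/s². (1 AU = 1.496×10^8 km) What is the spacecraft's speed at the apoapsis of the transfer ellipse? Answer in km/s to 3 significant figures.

In km: r₁ = 2.14 × 1.496×10^8 = 3.20144×10^8 km; r₂ = 10.4 × 1.496×10^8 = 1.55584×10^9 km.
The Hohmann ellipse has a_t = (r₁ + r₂)/2 = 9.37992×10^8 km.
The apoapsis of the transfer ellipse is at r = 1.55584×10^9 km.
Applying v² = μ(2/r − 1/a_t): v = 5.395 km/s.

v = 5.40 km/s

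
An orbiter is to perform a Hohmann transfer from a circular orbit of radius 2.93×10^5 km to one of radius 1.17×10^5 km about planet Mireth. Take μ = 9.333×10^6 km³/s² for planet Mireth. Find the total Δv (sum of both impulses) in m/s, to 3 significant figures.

Δv = 3130 m/s

Transfer-ellipse semi-major axis a_t = (r₁ + r₂)/2 = (2.930×10^5 + 1.170×10^5)/2 = 2.050×10^5 km.
Circular speed at r₁: v₁ = √(μ/r₁) = √(9.333×10^6/2.930×10^5) = 5.644 km/s.
Transfer-orbit speed at r₁ (vis-viva equation): v_a = √[μ(2/r₁ − 1/a_t)] = 4.264 km/s.
First burn Δv₁ = |v_a − v₁| = 1.380 km/s.
Circular speed at r₂: v₂ = √(μ/r₂) = 8.93136 km/s.
Transfer-orbit speed at r₂: v_p = √[μ(2/r₂ − 1/a_t)] = 10.6776 km/s.
Second burn Δv₂ = |v₂ − v_p| = 1.746 km/s.
Δv = Δv₁ + Δv₂ = 1.380 + 1.746 = 3.126 km/s.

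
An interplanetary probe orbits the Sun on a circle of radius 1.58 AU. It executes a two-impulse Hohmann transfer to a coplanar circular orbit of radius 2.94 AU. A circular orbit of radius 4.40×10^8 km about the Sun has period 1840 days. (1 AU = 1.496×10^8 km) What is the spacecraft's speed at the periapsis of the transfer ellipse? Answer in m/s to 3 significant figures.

From Kepler's third law T² = 4π²r³/μ at r = 4.40×10^8 km, T = 1840 days = 1840 × 86400 s = 1.58976×10^8 s: μ = 4π²r³/T² = 1.33062×10^11 km³/s².
In km: r₁ = 1.58 × 1.496×10^8 = 2.36368×10^8 km; r₂ = 2.94 × 1.496×10^8 = 4.39824×10^8 km.
Semi-major axis of the transfer orbit: a_t = (2.36368×10^8 + 4.39824×10^8)/2 = 3.38096×10^8 km.
The periapsis of the transfer ellipse is at r = 2.36368×10^8 km.
From the vis-viva equation, v = √[μ(2/r − 1/a_t)] = 27.06 km/s.

v = 27100 m/s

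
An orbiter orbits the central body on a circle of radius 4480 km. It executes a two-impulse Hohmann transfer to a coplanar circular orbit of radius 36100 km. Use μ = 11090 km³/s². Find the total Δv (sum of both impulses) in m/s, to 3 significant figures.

Δv = 819 m/s

Transfer-ellipse semi-major axis a_t = (r₁ + r₂)/2 = (4480 + 36100)/2 = 20290 km.
At r₁ the circular-orbit speed is v₁ = √(μ/r₁) = 1.57336 km/s.
On the transfer ellipse at r₁, vis-viva gives v_p = √[μ(2/r₁ − 1/a_t)] = 2.09865 km/s.
First burn Δv₁ = |v_p − v₁| = 0.5253 km/s.
At r₂, v₂ = √(μ/r₂) = 0.55426 km/s.
Transfer-orbit speed at r₂: v_a = √[μ(2/r₂ − 1/a_t)] = 0.26044 km/s.
Second burn Δv₂ = |v₂ − v_a| = 0.2938 km/s.
Total Δv = Δv₁ + Δv₂ = 0.8191 km/s.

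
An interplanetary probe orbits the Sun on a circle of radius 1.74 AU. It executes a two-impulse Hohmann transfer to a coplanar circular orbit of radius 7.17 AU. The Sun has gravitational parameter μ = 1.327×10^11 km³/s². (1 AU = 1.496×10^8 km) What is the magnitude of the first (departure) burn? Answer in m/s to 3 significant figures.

Δv₁ = 6070 m/s

In km: r₁ = 1.74 × 1.496×10^8 = 2.60304×10^8 km; r₂ = 7.17 × 1.496×10^8 = 1.072632×10^9 km.
Transfer-ellipse semi-major axis a_t = (r₁ + r₂)/2 = (2.60304×10^8 + 1.072632×10^9)/2 = 6.66468×10^8 km.
On the circular orbit at r = 2.60304×10^8 km, v_c = √(μ/r) = 22.5785 km/s.
Transfer-orbit speed at the same r (vis-viva, a = a_t): v_t = √[μ(2/r − 1/a_t)] = 28.6438 km/s.
Δv₁ = |v_t − v_c| = |28.6438 − 22.5785| = 6.065 km/s.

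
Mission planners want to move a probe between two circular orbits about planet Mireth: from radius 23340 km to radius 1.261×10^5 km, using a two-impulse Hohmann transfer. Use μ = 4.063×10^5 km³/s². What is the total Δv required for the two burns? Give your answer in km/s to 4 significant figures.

The Hohmann ellipse has a_t = (r₁ + r₂)/2 = 74720 km.
At r₁ the circular-orbit speed is v₁ = √(μ/r₁) = 4.172 km/s.
On the transfer ellipse at r₁, vis-viva gives v_p = √[μ(2/r₁ − 1/a_t)] = 5.420 km/s.
First burn Δv₁ = |v_p − v₁| = 1.248 km/s.
Circular speed at r₂: v₂ = √(μ/r₂) = 1.7950 km/s.
Transfer-orbit speed at r₂: v_a = √[μ(2/r₂ − 1/a_t)] = 1.0032 km/s.
Second burn Δv₂ = |v₂ − v_a| = 0.7918 km/s.
Total Δv = Δv₁ + Δv₂ = 2.040 km/s.

Δv = 2.040 km/s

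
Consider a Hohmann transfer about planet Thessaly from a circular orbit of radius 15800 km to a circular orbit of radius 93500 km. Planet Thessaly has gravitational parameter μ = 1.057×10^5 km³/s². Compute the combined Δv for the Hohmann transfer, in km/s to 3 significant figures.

Semi-major axis of the transfer orbit: a_t = (15800 + 93500)/2 = 54650 km.
Circular speed at r₁: v₁ = √(μ/r₁) = √(1.057×10^5/15800) = 2.58648 km/s.
On the transfer ellipse at r₁, v² = μ(2/r − 1/a) gives v_p = √[μ(2/r₁ − 1/a_t)] = 3.38314 km/s.
First burn Δv₁ = |v_p − v₁| = 0.7967 km/s.
Circular speed at r₂: v₂ = √(μ/r₂) = 1.0632 km/s.
Transfer-orbit speed at r₂: v_a = √[μ(2/r₂ − 1/a_t)] = 0.57170 km/s.
Second burn Δv₂ = |v₂ − v_a| = 0.4915 km/s.
Δv = Δv₁ + Δv₂ = 0.7967 + 0.4915 = 1.288 km/s.

Δv = 1.29 km/s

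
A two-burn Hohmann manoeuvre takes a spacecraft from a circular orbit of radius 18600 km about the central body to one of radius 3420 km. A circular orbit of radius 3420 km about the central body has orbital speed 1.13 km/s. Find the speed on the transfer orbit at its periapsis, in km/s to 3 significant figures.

v = 1.47 km/s

From the circular-orbit relation v² = μ/r at r = 3420 km: μ = v²r = (1.13)² × 3420 = 4367.00 km³/s².
Semi-major axis of the transfer orbit: a_t = (18600 + 3420)/2 = 11010 km.
At periapsis, r = 3420 km.
From the vis-viva equation, v = √[μ(2/r − 1/a_t)] = 1.469 km/s.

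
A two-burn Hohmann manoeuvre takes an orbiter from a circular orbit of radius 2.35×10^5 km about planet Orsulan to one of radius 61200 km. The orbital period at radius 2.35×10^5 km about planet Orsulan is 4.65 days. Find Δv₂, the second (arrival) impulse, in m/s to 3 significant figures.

Δv₂ = 1870 m/s

From Kepler's third law T² = 4π²r³/μ at r = 2.35×10^5 km, T = 4.65 days = 4.65 × 86400 s = 4.0176×10^5 s: μ = 4π²r³/T² = 3.17417×10^6 km³/s².
Semi-major axis of the transfer orbit: a_t = (2.350×10^5 + 61200)/2 = 1.481×10^5 km.
On the circular orbit at r = 61200 km, v_c = √(μ/r) = 7.202 km/s.
Transfer-orbit speed at the same r (vis-viva, a = a_t): v_t = √[μ(2/r − 1/a_t)] = 9.072 km/s.
Δv₂ = |v_t − v_c| = |9.072 − 7.202| = 1.870 km/s.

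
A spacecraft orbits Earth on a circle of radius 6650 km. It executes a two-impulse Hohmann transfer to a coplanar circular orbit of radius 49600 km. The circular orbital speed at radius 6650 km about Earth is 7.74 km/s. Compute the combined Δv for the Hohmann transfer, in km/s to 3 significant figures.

From the circular-orbit relation v² = μ/r at r = 6650 km: μ = v²r = (7.74)² × 6650 = 3.98386×10^5 km³/s².
Transfer-ellipse semi-major axis a_t = (r₁ + r₂)/2 = (6650 + 49600)/2 = 28125 km.
At r₁ the circular-orbit speed is v₁ = √(μ/r₁) = 7.7400 km/s.
Transfer-orbit speed at r₁ (v² = μ(2/r − 1/a)): v_p = √[μ(2/r₁ − 1/a_t)] = 10.279 km/s.
First burn Δv₁ = |v_p − v₁| = 2.539 km/s.
Circular speed at r₂: v₂ = √(μ/r₂) = 2.834 km/s.
Transfer-orbit speed at r₂: v_a = √[μ(2/r₂ − 1/a_t)] = 1.378 km/s.
Second burn Δv₂ = |v₂ − v_a| = 1.456 km/s.
Total Δv = Δv₁ + Δv₂ = 3.995 km/s.

Δv = 3.99 km/s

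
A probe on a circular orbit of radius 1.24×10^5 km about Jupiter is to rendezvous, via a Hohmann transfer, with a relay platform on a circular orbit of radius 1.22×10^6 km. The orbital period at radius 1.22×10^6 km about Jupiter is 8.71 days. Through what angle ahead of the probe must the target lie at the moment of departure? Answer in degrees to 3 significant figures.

From Kepler's third law T² = 4π²r³/μ at r = 1.22×10^6 km, T = 8.71 days = 8.71 × 86400 s = 7.52544×10^5 s: μ = 4π²r³/T² = 1.26583×10^8 km³/s².
Transfer-ellipse semi-major axis a_t = (r₁ + r₂)/2 = (1.240×10^5 + 1.220×10^6)/2 = 6.720×10^5 km.
The half-period of the transfer ellipse is t = π√(a_t³/μ) = 1.5382×10^5 s.
The target's mean motion on its circular orbit is ω₂ = √(μ/r₂³) = 8.3493×10^-6 rad/s.
Angle swept by the target during transfer: ω₂·t = 1.2843 rad = 73.58°.
Arrival is 180° from departure on the ellipse, so φ = 180° − 73.58° = 106°.

φ = 106°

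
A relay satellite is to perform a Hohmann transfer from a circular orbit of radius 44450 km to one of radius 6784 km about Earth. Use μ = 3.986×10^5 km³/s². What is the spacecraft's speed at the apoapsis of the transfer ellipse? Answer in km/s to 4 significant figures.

Transfer-ellipse semi-major axis a_t = (r₁ + r₂)/2 = (44450 + 6784)/2 = 25617 km.
At apoapsis, r = 44450 km.
From the vis-viva equation, v = √[μ(2/r − 1/a_t)] = 1.541 km/s.

v = 1.541 km/s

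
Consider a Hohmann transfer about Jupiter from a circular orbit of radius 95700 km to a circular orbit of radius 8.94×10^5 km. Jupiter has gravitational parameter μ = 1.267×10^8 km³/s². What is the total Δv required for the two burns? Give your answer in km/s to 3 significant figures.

Δv = 19.2 km/s

Semi-major axis of the transfer orbit: a_t = (95700 + 8.940×10^5)/2 = 4.9485×10^5 km.
Circular speed at r₁: v₁ = √(μ/r₁) = √(1.267×10^8/95700) = 36.39 km/s.
Transfer-orbit speed at r₁ (vis-viva): v_p = √[μ(2/r₁ − 1/a_t)] = 48.91 km/s.
First burn Δv₁ = |v_p − v₁| = 12.52 km/s.
Circular speed at r₂: v₂ = √(μ/r₂) = 11.9047 km/s.
Transfer-orbit speed at r₂: v_a = √[μ(2/r₂ − 1/a_t)] = 5.23527 km/s.
Second burn Δv₂ = |v₂ − v_a| = 6.669 km/s.
Δv = Δv₁ + Δv₂ = 12.52 + 6.669 = 19.19 km/s.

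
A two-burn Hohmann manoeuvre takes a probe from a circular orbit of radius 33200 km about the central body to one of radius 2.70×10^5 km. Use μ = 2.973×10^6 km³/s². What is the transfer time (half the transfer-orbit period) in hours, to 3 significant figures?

t = 29.9 hours

The Hohmann ellipse has a_t = (r₁ + r₂)/2 = 1.516×10^5 km.
Transfer time t = π√(a_t³/μ) = π√((1.516×10^5)³ / 2.973×10^6) = 1.075×10^5 s.
Converting: 1.075×10^5 s ÷ 3600 s/hour = 29.9 hours.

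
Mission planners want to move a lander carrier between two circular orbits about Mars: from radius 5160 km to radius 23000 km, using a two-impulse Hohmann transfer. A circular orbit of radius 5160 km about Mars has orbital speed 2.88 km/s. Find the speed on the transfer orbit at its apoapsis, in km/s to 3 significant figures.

From the circular-orbit relation v² = μ/r at r = 5160 km: μ = v²r = (2.88)² × 5160 = 42799.1 km³/s².
The Hohmann ellipse has a_t = (r₁ + r₂)/2 = 14080 km.
At apoapsis, r = 23000 km.
Vis-viva: v = √[μ(2/r − 1/a_t)] = √[42799.1 × (2/23000 − 1/14080)] = 0.8258 km/s.

v = 0.826 km/s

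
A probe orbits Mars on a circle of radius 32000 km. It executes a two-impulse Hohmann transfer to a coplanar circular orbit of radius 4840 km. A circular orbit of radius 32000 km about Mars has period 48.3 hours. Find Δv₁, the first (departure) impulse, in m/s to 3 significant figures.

Δv₁ = 564 m/s

From Kepler's third law T² = 4π²r³/μ at r = 32000 km, T = 48.3 hours = 48.3 × 3600 s = 1.7388×10^5 s: μ = 4π²r³/T² = 42786.9 km³/s².
Semi-major axis of the transfer orbit: a_t = (32000 + 4840)/2 = 18420 km.
Circular speed at r = 32000 km: v_c = √(μ/r) = 1.1563 km/s.
Transfer-orbit speed at the same r (vis-viva, a = a_t): v_t = √[μ(2/r − 1/a_t)] = 0.59273 km/s.
Δv₁ = |v_t − v_c| = |0.59273 − 1.1563| = 0.5636 km/s.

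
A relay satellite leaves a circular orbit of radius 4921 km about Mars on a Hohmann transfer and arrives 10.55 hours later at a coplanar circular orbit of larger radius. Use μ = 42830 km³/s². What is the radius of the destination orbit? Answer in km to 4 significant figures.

Transfer time t = 10.55 hours = 37980 s, and t = π√(a_t³/μ).
So a_t = (μ t²/π²)^(1/3) = (42830 × (37980)² / π²)^(1/3) = 18430 km.
Since a_t = (r₁ + r₂)/2, r₂ = 2a_t − r₁ = 2×18430 − 4921 = 31939 km.

r₂ = 31940 km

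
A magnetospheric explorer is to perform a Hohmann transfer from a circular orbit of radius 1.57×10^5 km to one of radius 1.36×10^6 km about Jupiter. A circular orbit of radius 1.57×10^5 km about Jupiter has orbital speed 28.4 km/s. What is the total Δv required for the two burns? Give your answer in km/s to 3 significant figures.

From the circular-orbit relation v² = μ/r at r = 1.57×10^5 km: μ = v²r = (28.4)² × 1.57×10^5 = 1.26630×10^8 km³/s².
Semi-major axis of the transfer orbit: a_t = (1.570×10^5 + 1.360×10^6)/2 = 7.585×10^5 km.
At r₁ the circular-orbit speed is v₁ = √(μ/r₁) = 28.400 km/s.
Transfer-orbit speed at r₁ (vis-viva): v_p = √[μ(2/r₁ − 1/a_t)] = 38.029 km/s.
First burn Δv₁ = |v_p − v₁| = 9.629 km/s.
At r₂, v₂ = √(μ/r₂) = 9.649 km/s.
Transfer-orbit speed at r₂: v_a = √[μ(2/r₂ − 1/a_t)] = 4.390 km/s.
Second burn Δv₂ = |v₂ − v_a| = 5.259 km/s.
Δv = Δv₁ + Δv₂ = 9.629 + 5.259 = 14.89 km/s.

Δv = 14.9 km/s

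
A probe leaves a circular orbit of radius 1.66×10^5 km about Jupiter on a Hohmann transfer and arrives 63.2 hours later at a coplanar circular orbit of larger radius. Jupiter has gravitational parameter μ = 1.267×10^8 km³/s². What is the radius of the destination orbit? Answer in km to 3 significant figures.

Transfer time t = 63.2 hours = 2.2752×10^5 s, and t = π√(a_t³/μ).
So a_t = (μ t²/π²)^(1/3) = (1.267×10^8 × (2.2752×10^5)² / π²)^(1/3) = 8.7265×10^5 km.
Since a_t = (r₁ + r₂)/2, r₂ = 2a_t − r₁ = 2×8.7265×10^5 − 1.660×10^5 = 1.5793×10^6 km.

r₂ = 1.58×10^6 km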